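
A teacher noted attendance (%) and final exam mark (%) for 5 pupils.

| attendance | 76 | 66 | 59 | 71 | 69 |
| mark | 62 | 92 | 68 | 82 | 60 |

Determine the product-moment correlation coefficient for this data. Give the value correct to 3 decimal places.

-0.193

n = 5, Σx = 341, Σy = 364, Σx² = 23415, Σy² = 27256, Σxy = 24758
nΣxy − ΣxΣy = 123790 − 124124 = -334
nΣx² − (Σx)² = 117075 − 116281 = 794; nΣy² − (Σy)² = 136280 − 132496 = 3784
r = -334 / √(794 × 3784) = -334 / 1733.3482 ≈ -0.193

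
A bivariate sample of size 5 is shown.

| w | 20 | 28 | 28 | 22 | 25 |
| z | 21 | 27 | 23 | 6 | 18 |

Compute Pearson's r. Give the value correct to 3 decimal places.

0.570

n = 5, Σw = 123, Σz = 95, Σw² = 3077, Σz² = 2059, Σwz = 2402
nΣwz − ΣwΣz = 12010 − 11685 = 325
nΣw² − (Σw)² = 15385 − 15129 = 256; nΣz² − (Σz)² = 10295 − 9025 = 1270
r = 325 / √(256 × 1270) = 325 / 570.1929 ≈ 0.570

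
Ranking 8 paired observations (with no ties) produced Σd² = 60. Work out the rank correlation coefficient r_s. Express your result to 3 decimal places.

0.286

ρ = 1 − 6Σd² / [n(n²−1)] = 1 − 6×60 / (8×63)
  = 1 − 360/504 = 1 − 0.7143 ≈ 0.286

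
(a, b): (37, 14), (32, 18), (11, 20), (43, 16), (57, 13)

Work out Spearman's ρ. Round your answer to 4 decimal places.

Rank a: 3, 2, 1, 4, 5
Rank b: 2, 4, 5, 3, 1
d = rank(a) − rank(b): 1, -2, -4, 1, 4; Σd² = 38
ρ = 1 − 6Σd² / [n(n²−1)] = 1 − 6×38 / (5×24) = 1 − 228/120 ≈ -0.9000

-0.9000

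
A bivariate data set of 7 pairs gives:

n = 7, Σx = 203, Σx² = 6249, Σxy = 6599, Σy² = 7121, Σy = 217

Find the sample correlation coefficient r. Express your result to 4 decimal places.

0.8102

r = (nΣxy − ΣxΣy) / √[(nΣx² − (Σx)²)(nΣy² − (Σy)²)]
Numerator: 7×6599 − 203×217 = 2142
Denominator: √[(43743 − 41209)(49847 − 47089)] = √[2534 × 2758] = 2643.6286
r = 2142 / 2643.6286 ≈ 0.8102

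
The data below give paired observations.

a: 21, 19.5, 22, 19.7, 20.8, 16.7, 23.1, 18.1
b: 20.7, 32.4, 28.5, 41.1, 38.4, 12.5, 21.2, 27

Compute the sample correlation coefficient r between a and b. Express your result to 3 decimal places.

n = 8, Σa = 160.9, Σb = 221.8, Σa² = 3266.09, Σb² = 6788.96, Σab = 4489.06
nΣab − ΣaΣb = 35912.48 − 35687.62 = 224.86
nΣa² − (Σa)² = 26128.72 − 25888.81 = 239.91; nΣb² − (Σb)² = 54311.68 − 49195.24 = 5116.44
r = 224.86 / √(239.91 × 5116.44) = 224.86 / 1107.9193 ≈ 0.203

0.203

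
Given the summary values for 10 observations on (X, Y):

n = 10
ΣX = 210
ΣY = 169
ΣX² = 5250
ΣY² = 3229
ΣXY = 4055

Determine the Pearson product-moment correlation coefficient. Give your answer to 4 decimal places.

r = (nΣXY − ΣXΣY) / √[(nΣX² − (ΣX)²)(nΣY² − (ΣY)²)]
Numerator: 10×4055 − 210×169 = 5060
Denominator: √[(52500 − 44100)(32290 − 28561)] = √[8400 × 3729] = 5596.7491
r = 5060 / 5596.7491 ≈ 0.9041

0.9041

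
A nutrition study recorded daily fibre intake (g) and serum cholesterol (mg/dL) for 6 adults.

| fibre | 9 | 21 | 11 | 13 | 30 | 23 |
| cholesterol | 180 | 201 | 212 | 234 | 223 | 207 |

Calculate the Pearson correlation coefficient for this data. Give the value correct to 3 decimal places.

n = 6, Σx = 107, Σy = 1257, Σx² = 2241, Σy² = 265079, Σxy = 22666
nΣxy − ΣxΣy = 135996 − 134499 = 1497
nΣx² − (Σx)² = 13446 − 11449 = 1997; nΣy² − (Σy)² = 1590474 − 1580049 = 10425
r = 1497 / √(1997 × 10425) = 1497 / 4562.7541 ≈ 0.328

0.328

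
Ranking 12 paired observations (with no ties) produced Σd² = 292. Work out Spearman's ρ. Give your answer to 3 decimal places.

-0.021

ρ = 1 − 6Σd² / [n(n²−1)] = 1 − 6×292 / (12×143)
  = 1 − 1752/1716 = 1 − 1.0210 ≈ -0.021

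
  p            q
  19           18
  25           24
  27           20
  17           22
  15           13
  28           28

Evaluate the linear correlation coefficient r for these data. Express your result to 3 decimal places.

0.743

n = 6, Σp = 131, Σq = 125, Σp² = 3013, Σq² = 2737, Σpq = 2835
nΣpq − ΣpΣq = 17010 − 16375 = 635
nΣp² − (Σp)² = 18078 − 17161 = 917; nΣq² − (Σq)² = 16422 − 15625 = 797
r = 635 / √(917 × 797) = 635 / 854.8971 ≈ 0.743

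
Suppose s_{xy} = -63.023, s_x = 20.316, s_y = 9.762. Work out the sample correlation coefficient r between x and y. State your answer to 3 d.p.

r = Cov(x,y) / (s_x · s_y) = -63.023 / (20.316 × 9.762)
  = -63.023 / 198.3248 ≈ -0.318

-0.318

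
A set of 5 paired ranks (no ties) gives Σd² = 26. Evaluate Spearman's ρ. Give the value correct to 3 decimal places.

-0.300

ρ = 1 − 6Σd² / [n(n²−1)] = 1 − 6×26 / (5×24)
  = 1 − 156/120 = 1 − 1.3000 ≈ -0.300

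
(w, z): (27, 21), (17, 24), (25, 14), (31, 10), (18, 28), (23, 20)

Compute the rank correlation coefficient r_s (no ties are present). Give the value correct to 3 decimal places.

-0.771

Rank w: 5, 1, 4, 6, 2, 3
Rank z: 4, 5, 2, 1, 6, 3
d = rank(w) − rank(z): 1, -4, 2, 5, -4, 0; Σd² = 62
ρ = 1 − 6Σd² / [n(n²−1)] = 1 − 6×62 / (6×35) = 1 − 372/210 ≈ -0.771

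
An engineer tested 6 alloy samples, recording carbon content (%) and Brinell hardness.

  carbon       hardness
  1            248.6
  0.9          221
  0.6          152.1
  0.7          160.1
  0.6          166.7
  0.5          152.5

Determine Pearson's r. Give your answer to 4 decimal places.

0.9555

n = 6, Σx = 4.3, Σy = 1101, Σx² = 3.27, Σy² = 210454.52, Σxy = 827.1
nΣxy − ΣxΣy = 4962.6 − 4734.3 = 228.3
nΣx² − (Σx)² = 19.62 − 18.49 = 1.13; nΣy² − (Σy)² = 1262727.12 − 1212201 = 50526.12
r = 228.3 / √(1.13 × 50526.12) = 228.3 / 238.9446 ≈ 0.9555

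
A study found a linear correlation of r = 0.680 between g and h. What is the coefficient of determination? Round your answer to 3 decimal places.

r² = (0.680)² = 0.462

0.462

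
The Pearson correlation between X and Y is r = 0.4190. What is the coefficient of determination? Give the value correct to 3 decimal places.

0.176

r² = (0.4190)² = 0.176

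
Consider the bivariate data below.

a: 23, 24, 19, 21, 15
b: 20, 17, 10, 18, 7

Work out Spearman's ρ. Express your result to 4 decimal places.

Rank a: 4, 5, 2, 3, 1
Rank b: 5, 3, 2, 4, 1
d = rank(a) − rank(b): -1, 2, 0, -1, 0; Σd² = 6
ρ = 1 − 6Σd² / [n(n²−1)] = 1 − 6×6 / (5×24) = 1 − 36/120 ≈ 0.7000

0.7000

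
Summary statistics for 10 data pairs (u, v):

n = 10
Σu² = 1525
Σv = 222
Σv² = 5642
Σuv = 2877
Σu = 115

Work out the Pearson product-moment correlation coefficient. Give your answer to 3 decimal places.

0.852

r = (nΣuv − ΣuΣv) / √[(nΣu² − (Σu)²)(nΣv² − (Σv)²)]
Numerator: 10×2877 − 115×222 = 3240
Denominator: √[(15250 − 13225)(56420 − 49284)] = √[2025 × 7136] = 3801.3682
r = 3240 / 3801.3682 ≈ 0.852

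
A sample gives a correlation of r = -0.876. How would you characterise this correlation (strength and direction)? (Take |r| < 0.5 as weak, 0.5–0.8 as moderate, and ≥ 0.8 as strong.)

r = -0.876 < 0 so the relationship is negative.
|r| = 0.876, which falls in the strong range.

strong negative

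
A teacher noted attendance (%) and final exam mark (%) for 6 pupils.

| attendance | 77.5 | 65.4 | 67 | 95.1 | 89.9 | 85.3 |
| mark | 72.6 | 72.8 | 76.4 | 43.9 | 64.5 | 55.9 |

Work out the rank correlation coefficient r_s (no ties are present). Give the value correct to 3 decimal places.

Rank attendance: 3, 1, 2, 6, 5, 4
Rank mark: 4, 5, 6, 1, 3, 2
d = rank(attendance) − rank(mark): -1, -4, -4, 5, 2, 2; Σd² = 66
ρ = 1 − 6Σd² / [n(n²−1)] = 1 − 6×66 / (6×35) = 1 − 396/210 ≈ -0.886

-0.886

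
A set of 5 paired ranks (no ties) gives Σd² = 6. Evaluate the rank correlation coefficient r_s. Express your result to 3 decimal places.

ρ = 1 − 6Σd² / [n(n²−1)] = 1 − 6×6 / (5×24)
  = 1 − 36/120 = 1 − 0.3000 ≈ 0.700

0.700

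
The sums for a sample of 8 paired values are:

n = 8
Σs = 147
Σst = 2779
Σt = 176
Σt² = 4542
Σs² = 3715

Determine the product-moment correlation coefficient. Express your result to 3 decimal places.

-0.552

r = (nΣst − ΣsΣt) / √[(nΣs² − (Σs)²)(nΣt² − (Σt)²)]
Numerator: 8×2779 − 147×176 = -3640
Denominator: √[(29720 − 21609)(36336 − 30976)] = √[8111 × 5360] = 6593.5544
r = -3640 / 6593.5544 ≈ -0.552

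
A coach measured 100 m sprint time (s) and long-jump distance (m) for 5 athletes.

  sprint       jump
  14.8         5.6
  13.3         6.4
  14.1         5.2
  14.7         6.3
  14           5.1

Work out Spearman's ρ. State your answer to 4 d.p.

Rank sprint: 5, 1, 3, 4, 2
Rank jump: 3, 5, 2, 4, 1
d = rank(sprint) − rank(jump): 2, -4, 1, 0, 1; Σd² = 22
ρ = 1 − 6Σd² / [n(n²−1)] = 1 − 6×22 / (5×24) = 1 − 132/120 ≈ -0.1000

-0.1000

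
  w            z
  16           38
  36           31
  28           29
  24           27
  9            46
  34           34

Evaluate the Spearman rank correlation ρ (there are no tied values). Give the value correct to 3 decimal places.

-0.486

Rank w: 2, 6, 4, 3, 1, 5
Rank z: 5, 3, 2, 1, 6, 4
d = rank(w) − rank(z): -3, 3, 2, 2, -5, 1; Σd² = 52
ρ = 1 − 6Σd² / [n(n²−1)] = 1 − 6×52 / (6×35) = 1 − 312/210 ≈ -0.486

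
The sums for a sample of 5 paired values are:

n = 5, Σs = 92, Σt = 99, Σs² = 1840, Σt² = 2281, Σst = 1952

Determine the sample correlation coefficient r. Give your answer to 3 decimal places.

0.600

r = (nΣst − ΣsΣt) / √[(nΣs² − (Σs)²)(nΣt² − (Σt)²)]
Numerator: 5×1952 − 92×99 = 652
Denominator: √[(9200 − 8464)(11405 − 9801)] = √[736 × 1604] = 1086.5284
r = 652 / 1086.5284 ≈ 0.600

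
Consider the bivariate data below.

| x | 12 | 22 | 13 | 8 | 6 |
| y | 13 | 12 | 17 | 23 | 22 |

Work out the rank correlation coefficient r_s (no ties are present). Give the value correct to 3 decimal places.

Rank x: 3, 5, 4, 2, 1
Rank y: 2, 1, 3, 5, 4
d = rank(x) − rank(y): 1, 4, 1, -3, -3; Σd² = 36
ρ = 1 − 6Σd² / [n(n²−1)] = 1 − 6×36 / (5×24) = 1 − 216/120 ≈ -0.800

-0.800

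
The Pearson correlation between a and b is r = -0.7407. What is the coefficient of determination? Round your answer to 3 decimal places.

0.549

r² = (-0.7407)² = 0.549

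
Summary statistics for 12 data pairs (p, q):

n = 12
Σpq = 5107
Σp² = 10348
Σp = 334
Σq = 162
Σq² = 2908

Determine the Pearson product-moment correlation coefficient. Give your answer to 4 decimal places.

r = (nΣpq − ΣpΣq) / √[(nΣp² − (Σp)²)(nΣq² − (Σq)²)]
Numerator: 12×5107 − 334×162 = 7176
Denominator: √[(124176 − 111556)(34896 − 26244)] = √[12620 × 8652] = 10449.3177
r = 7176 / 10449.3177 ≈ 0.6867

0.6867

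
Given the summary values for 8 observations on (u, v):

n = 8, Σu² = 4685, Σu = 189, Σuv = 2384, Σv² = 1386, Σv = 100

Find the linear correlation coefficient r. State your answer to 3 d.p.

r = (nΣuv − ΣuΣv) / √[(nΣu² − (Σu)²)(nΣv² − (Σv)²)]
Numerator: 8×2384 − 189×100 = 172
Denominator: √[(37480 − 35721)(11088 − 10000)] = √[1759 × 1088] = 1383.3987
r = 172 / 1383.3987 ≈ 0.124

0.124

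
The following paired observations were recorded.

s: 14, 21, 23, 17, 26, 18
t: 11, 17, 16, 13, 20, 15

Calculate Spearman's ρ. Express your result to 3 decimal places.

0.943

Rank s: 1, 4, 5, 2, 6, 3
Rank t: 1, 5, 4, 2, 6, 3
d = rank(s) − rank(t): 0, -1, 1, 0, 0, 0; Σd² = 2
ρ = 1 − 6Σd² / [n(n²−1)] = 1 − 6×2 / (6×35) = 1 − 12/210 ≈ 0.943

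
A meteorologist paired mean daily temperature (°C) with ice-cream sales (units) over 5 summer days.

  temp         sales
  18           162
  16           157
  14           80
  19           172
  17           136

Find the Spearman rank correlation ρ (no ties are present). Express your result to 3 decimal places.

Rank temp: 4, 2, 1, 5, 3
Rank sales: 4, 3, 1, 5, 2
d = rank(temp) − rank(sales): 0, -1, 0, 0, 1; Σd² = 2
ρ = 1 − 6Σd² / [n(n²−1)] = 1 − 6×2 / (5×24) = 1 − 12/120 ≈ 0.900

0.900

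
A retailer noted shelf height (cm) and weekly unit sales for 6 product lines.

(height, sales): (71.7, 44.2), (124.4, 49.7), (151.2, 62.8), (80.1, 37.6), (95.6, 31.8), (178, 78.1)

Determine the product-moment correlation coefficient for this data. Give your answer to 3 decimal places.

0.906

n = 6, Σx = 701, Σy = 304.2, Σx² = 90717.06, Σy² = 16892.18, Σxy = 38800.82
nΣxy − ΣxΣy = 232804.92 − 213244.2 = 19560.72
nΣx² − (Σx)² = 544302.36 − 491401 = 52901.36; nΣy² − (Σy)² = 101353.08 − 92537.64 = 8815.44
r = 19560.72 / √(52901.36 × 8815.44) = 19560.72 / 21595.1097 ≈ 0.906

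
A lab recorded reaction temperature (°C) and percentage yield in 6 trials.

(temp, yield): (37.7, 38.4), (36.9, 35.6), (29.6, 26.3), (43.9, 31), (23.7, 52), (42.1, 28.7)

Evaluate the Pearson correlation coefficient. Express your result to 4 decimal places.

-0.6067

n = 6, Σx = 213.9, Σy = 212, Σx² = 7920.37, Σy² = 7922.3, Σxy = 7341.37
nΣxy − ΣxΣy = 44048.22 − 45346.8 = -1298.58
nΣx² − (Σx)² = 47522.22 − 45753.21 = 1769.01; nΣy² − (Σy)² = 47533.8 − 44944 = 2589.8
r = -1298.58 / √(1769.01 × 2589.8) = -1298.58 / 2140.4163 ≈ -0.6067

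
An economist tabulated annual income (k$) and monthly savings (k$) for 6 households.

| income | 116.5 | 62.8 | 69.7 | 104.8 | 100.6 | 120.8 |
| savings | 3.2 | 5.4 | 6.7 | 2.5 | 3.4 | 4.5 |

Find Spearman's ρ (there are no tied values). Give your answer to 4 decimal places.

Rank income: 5, 1, 2, 4, 3, 6
Rank savings: 2, 5, 6, 1, 3, 4
d = rank(income) − rank(savings): 3, -4, -4, 3, 0, 2; Σd² = 54
ρ = 1 − 6Σd² / [n(n²−1)] = 1 − 6×54 / (6×35) = 1 − 324/210 ≈ -0.5429

-0.5429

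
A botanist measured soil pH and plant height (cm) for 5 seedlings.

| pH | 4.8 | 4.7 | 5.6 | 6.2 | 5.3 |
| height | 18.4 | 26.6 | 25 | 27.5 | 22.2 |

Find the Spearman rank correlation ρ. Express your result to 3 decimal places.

Rank pH: 2, 1, 4, 5, 3
Rank height: 1, 4, 3, 5, 2
d = rank(pH) − rank(height): 1, -3, 1, 0, 1; Σd² = 12
ρ = 1 − 6Σd² / [n(n²−1)] = 1 − 6×12 / (5×24) = 1 − 72/120 ≈ 0.400

0.400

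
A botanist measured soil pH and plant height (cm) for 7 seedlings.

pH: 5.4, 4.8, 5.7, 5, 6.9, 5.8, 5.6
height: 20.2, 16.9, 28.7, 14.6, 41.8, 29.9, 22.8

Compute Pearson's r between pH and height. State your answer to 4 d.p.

n = 7, Σx = 39.2, Σy = 174.9, Σx² = 222.3, Σy² = 4891.59, Σxy = 1016.31
nΣxy − ΣxΣy = 7114.17 − 6856.08 = 258.09
nΣx² − (Σx)² = 1556.1 − 1536.64 = 19.46; nΣy² − (Σy)² = 34241.13 − 30590.01 = 3651.12
r = 258.09 / √(19.46 × 3651.12) = 258.09 / 266.5536 ≈ 0.9682

0.9682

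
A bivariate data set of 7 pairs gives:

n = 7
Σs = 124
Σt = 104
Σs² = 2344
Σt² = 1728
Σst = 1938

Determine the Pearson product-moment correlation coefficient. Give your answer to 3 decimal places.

r = (nΣst − ΣsΣt) / √[(nΣs² − (Σs)²)(nΣt² − (Σt)²)]
Numerator: 7×1938 − 124×104 = 670
Denominator: √[(16408 − 15376)(12096 − 10816)] = √[1032 × 1280] = 1149.3302
r = 670 / 1149.3302 ≈ 0.583

0.583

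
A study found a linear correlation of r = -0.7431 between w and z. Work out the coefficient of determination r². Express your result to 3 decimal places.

r² = (-0.7431)² = 0.552

0.552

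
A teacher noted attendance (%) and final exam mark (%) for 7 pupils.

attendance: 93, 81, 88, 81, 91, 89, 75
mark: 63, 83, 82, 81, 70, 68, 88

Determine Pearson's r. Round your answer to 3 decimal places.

-0.885

n = 7, Σx = 598, Σy = 535, Σx² = 51342, Σy² = 41411, Σxy = 45381
nΣxy − ΣxΣy = 317667 − 319930 = -2263
nΣx² − (Σx)² = 359394 − 357604 = 1790; nΣy² − (Σy)² = 289877 − 286225 = 3652
r = -2263 / √(1790 × 3652) = -2263 / 2556.7714 ≈ -0.885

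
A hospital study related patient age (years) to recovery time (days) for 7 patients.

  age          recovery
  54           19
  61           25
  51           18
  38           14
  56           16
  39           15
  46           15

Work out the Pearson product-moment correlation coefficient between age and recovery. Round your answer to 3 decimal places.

0.809

n = 7, Σx = 345, Σy = 122, Σx² = 17455, Σy² = 2212, Σxy = 6172
nΣxy − ΣxΣy = 43204 − 42090 = 1114
nΣx² − (Σx)² = 122185 − 119025 = 3160; nΣy² − (Σy)² = 15484 − 14884 = 600
r = 1114 / √(3160 × 600) = 1114 / 1376.9532 ≈ 0.809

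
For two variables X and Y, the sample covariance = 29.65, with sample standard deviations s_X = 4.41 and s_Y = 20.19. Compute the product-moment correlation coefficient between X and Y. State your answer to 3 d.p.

r = Cov(X,Y) / (s_X · s_Y) = 29.65 / (4.41 × 20.19)
  = 29.65 / 89.0379 ≈ 0.333

0.333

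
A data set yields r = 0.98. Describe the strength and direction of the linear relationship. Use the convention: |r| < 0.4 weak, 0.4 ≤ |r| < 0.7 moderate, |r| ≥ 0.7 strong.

strong positive

r = 0.98 > 0 so the relationship is positive.
|r| = 0.98, which falls in the strong range.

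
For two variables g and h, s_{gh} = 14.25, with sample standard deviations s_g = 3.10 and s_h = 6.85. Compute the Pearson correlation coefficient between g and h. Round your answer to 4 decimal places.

0.6711

r = Cov(g,h) / (s_g · s_h) = 14.25 / (3.10 × 6.85)
  = 14.25 / 21.2350 ≈ 0.6711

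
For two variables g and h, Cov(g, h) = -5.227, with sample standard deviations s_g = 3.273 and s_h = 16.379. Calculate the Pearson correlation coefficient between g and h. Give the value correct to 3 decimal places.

-0.098

r = Cov(g,h) / (s_g · s_h) = -5.227 / (3.273 × 16.379)
  = -5.227 / 53.6085 ≈ -0.098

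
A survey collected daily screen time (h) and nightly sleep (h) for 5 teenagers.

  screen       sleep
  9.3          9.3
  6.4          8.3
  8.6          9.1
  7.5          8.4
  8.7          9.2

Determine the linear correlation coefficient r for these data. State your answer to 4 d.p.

0.9566

n = 5, Σx = 40.5, Σy = 44.3, Σx² = 333.35, Σy² = 393.39, Σxy = 360.91
nΣxy − ΣxΣy = 1804.55 − 1794.15 = 10.4
nΣx² − (Σx)² = 1666.75 − 1640.25 = 26.5; nΣy² − (Σy)² = 1966.95 − 1962.49 = 4.46
r = 10.4 / √(26.5 × 4.46) = 10.4 / 10.8715 ≈ 0.9566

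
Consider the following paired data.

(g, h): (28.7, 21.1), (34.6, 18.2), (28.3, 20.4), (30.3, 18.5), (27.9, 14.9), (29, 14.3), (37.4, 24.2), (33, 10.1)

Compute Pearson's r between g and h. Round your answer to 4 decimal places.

n = 8, Σg = 249.2, Σh = 141.7, Σg² = 7847, Σh² = 2649.01, Σgh = 4441.95
nΣgh − ΣgΣh = 35535.6 − 35311.64 = 223.96
nΣg² − (Σg)² = 62776 − 62100.64 = 675.36; nΣh² − (Σh)² = 21192.08 − 20078.89 = 1113.19
r = 223.96 / √(675.36 × 1113.19) = 223.96 / 867.0663 ≈ 0.2583

0.2583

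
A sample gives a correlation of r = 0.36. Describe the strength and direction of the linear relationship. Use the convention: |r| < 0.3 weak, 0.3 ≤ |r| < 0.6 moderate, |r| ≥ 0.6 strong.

r = 0.36 > 0 so the relationship is positive.
|r| = 0.36, which falls in the moderate range.

moderate positive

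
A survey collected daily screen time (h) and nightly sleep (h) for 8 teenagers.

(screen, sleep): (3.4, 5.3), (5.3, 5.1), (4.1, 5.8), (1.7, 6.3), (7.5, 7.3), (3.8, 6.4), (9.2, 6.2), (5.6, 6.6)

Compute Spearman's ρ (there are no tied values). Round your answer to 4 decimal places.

Rank screen: 2, 5, 4, 1, 7, 3, 8, 6
Rank sleep: 2, 1, 3, 5, 8, 6, 4, 7
d = rank(screen) − rank(sleep): 0, 4, 1, -4, -1, -3, 4, -1; Σd² = 60
ρ = 1 − 6Σd² / [n(n²−1)] = 1 − 6×60 / (8×63) = 1 − 360/504 ≈ 0.2857

0.2857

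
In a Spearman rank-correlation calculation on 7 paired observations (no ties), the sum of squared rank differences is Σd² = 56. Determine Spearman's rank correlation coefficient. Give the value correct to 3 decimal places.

0.000

ρ = 1 − 6Σd² / [n(n²−1)] = 1 − 6×56 / (7×48)
  = 1 − 336/336 = 1 − 1.0000 ≈ 0.000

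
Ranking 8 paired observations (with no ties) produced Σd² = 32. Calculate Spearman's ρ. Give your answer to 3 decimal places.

0.619

ρ = 1 − 6Σd² / [n(n²−1)] = 1 − 6×32 / (8×63)
  = 1 − 192/504 = 1 − 0.3810 ≈ 0.619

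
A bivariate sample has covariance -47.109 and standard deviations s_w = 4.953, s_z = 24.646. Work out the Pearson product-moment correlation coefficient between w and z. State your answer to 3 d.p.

r = Cov(w,z) / (s_w · s_z) = -47.109 / (4.953 × 24.646)
  = -47.109 / 122.0716 ≈ -0.386

-0.386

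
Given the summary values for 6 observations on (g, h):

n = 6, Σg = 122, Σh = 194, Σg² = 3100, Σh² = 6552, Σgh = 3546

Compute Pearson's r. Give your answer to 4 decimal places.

r = (nΣgh − ΣgΣh) / √[(nΣg² − (Σg)²)(nΣh² − (Σh)²)]
Numerator: 6×3546 − 122×194 = -2392
Denominator: √[(18600 − 14884)(39312 − 37636)] = √[3716 × 1676] = 2495.5993
r = -2392 / 2495.5993 ≈ -0.9585

-0.9585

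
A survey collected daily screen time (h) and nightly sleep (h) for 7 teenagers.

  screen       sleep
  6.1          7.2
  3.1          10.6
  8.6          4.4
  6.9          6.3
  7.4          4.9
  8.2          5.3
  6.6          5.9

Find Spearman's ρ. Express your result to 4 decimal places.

Rank screen: 2, 1, 7, 4, 5, 6, 3
Rank sleep: 6, 7, 1, 5, 2, 3, 4
d = rank(screen) − rank(sleep): -4, -6, 6, -1, 3, 3, -1; Σd² = 108
ρ = 1 − 6Σd² / [n(n²−1)] = 1 − 6×108 / (7×48) = 1 − 648/336 ≈ -0.9286

-0.9286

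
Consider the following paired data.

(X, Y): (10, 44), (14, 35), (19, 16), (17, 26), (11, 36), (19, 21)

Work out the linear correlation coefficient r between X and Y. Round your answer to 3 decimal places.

-0.961

n = 6, ΣX = 90, ΣY = 178, ΣX² = 1428, ΣY² = 5830, ΣXY = 2471
nΣXY − ΣXΣY = 14826 − 16020 = -1194
nΣX² − (ΣX)² = 8568 − 8100 = 468; nΣY² − (ΣY)² = 34980 − 31684 = 3296
r = -1194 / √(468 × 3296) = -1194 / 1241.9855 ≈ -0.961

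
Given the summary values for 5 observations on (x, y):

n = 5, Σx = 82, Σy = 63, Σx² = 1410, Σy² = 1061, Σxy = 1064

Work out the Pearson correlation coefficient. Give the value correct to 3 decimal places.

0.233

r = (nΣxy − ΣxΣy) / √[(nΣx² − (Σx)²)(nΣy² − (Σy)²)]
Numerator: 5×1064 − 82×63 = 154
Denominator: √[(7050 − 6724)(5305 − 3969)] = √[326 × 1336] = 659.9515
r = 154 / 659.9515 ≈ 0.233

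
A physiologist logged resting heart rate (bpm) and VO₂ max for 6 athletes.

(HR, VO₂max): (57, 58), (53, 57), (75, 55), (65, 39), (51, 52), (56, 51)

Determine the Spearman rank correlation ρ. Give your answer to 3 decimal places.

-0.086

Rank HR: 4, 2, 6, 5, 1, 3
Rank VO₂max: 6, 5, 4, 1, 3, 2
d = rank(HR) − rank(VO₂max): -2, -3, 2, 4, -2, 1; Σd² = 38
ρ = 1 − 6Σd² / [n(n²−1)] = 1 − 6×38 / (6×35) = 1 − 228/210 ≈ -0.086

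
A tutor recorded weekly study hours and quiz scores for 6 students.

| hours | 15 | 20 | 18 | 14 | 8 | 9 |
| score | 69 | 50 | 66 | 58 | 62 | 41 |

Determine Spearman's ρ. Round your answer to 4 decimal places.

0.1429

Rank hours: 4, 6, 5, 3, 1, 2
Rank score: 6, 2, 5, 3, 4, 1
d = rank(hours) − rank(score): -2, 4, 0, 0, -3, 1; Σd² = 30
ρ = 1 − 6Σd² / [n(n²−1)] = 1 − 6×30 / (6×35) = 1 − 180/210 ≈ 0.1429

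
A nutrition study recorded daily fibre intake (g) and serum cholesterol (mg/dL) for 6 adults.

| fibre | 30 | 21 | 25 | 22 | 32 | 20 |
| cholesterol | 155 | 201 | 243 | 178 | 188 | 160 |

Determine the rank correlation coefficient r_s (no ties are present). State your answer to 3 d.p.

Rank fibre: 5, 2, 4, 3, 6, 1
Rank cholesterol: 1, 5, 6, 3, 4, 2
d = rank(fibre) − rank(cholesterol): 4, -3, -2, 0, 2, -1; Σd² = 34
ρ = 1 − 6Σd² / [n(n²−1)] = 1 − 6×34 / (6×35) = 1 − 204/210 ≈ 0.029

0.029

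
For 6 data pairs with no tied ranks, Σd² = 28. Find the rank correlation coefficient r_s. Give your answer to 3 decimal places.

0.200

ρ = 1 − 6Σd² / [n(n²−1)] = 1 − 6×28 / (6×35)
  = 1 − 168/210 = 1 − 0.8000 ≈ 0.200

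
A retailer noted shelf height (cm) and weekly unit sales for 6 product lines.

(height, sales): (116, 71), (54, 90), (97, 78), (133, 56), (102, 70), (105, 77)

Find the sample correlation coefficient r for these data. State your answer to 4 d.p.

-0.9315

n = 6, Σx = 607, Σy = 442, Σx² = 64899, Σy² = 33190, Σxy = 43335
nΣxy − ΣxΣy = 260010 − 268294 = -8284
nΣx² − (Σx)² = 389394 − 368449 = 20945; nΣy² − (Σy)² = 199140 − 195364 = 3776
r = -8284 / √(20945 × 3776) = -8284 / 8893.1614 ≈ -0.9315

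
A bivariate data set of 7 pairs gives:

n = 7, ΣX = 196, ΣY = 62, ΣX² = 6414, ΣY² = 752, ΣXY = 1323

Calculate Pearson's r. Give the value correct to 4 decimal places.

r = (nΣXY − ΣXΣY) / √[(nΣX² − (ΣX)²)(nΣY² − (ΣY)²)]
Numerator: 7×1323 − 196×62 = -2891
Denominator: √[(44898 − 38416)(5264 − 3844)] = √[6482 × 1420] = 3033.8820
r = -2891 / 3033.8820 ≈ -0.9529

-0.9529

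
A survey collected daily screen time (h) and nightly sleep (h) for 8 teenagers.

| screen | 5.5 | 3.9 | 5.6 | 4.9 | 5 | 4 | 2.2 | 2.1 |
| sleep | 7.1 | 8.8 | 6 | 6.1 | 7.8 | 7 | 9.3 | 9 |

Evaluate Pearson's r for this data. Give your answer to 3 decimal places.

n = 8, Σx = 33.2, Σy = 61.1, Σx² = 151.08, Σy² = 478.39, Σxy = 243.22
nΣxy − ΣxΣy = 1945.76 − 2028.52 = -82.76
nΣx² − (Σx)² = 1208.64 − 1102.24 = 106.4; nΣy² − (Σy)² = 3827.12 − 3733.21 = 93.91
r = -82.76 / √(106.4 × 93.91) = -82.76 / 99.9601 ≈ -0.828

-0.828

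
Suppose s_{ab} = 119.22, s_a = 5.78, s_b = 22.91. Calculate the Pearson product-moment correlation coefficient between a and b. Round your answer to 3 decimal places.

0.900

r = Cov(a,b) / (s_a · s_b) = 119.22 / (5.78 × 22.91)
  = 119.22 / 132.4198 ≈ 0.900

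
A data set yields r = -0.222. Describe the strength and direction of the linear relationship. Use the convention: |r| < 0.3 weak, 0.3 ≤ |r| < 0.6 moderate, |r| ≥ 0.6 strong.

r = -0.222 < 0 so the relationship is negative.
|r| = 0.222, which falls in the weak range.

weak negative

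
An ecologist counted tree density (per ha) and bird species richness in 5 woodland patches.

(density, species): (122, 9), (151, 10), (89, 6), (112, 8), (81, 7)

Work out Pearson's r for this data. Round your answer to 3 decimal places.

n = 5, Σx = 555, Σy = 40, Σx² = 64711, Σy² = 330, Σxy = 4605
nΣxy − ΣxΣy = 23025 − 22200 = 825
nΣx² − (Σx)² = 323555 − 308025 = 15530; nΣy² − (Σy)² = 1650 − 1600 = 50
r = 825 / √(15530 × 50) = 825 / 881.1924 ≈ 0.936

0.936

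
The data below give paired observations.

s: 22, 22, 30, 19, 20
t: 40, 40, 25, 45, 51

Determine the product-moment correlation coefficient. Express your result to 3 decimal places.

-0.944

n = 5, Σs = 113, Σt = 201, Σs² = 2629, Σt² = 8451, Σst = 4385
nΣst − ΣsΣt = 21925 − 22713 = -788
nΣs² − (Σs)² = 13145 − 12769 = 376; nΣt² − (Σt)² = 42255 − 40401 = 1854
r = -788 / √(376 × 1854) = -788 / 834.9275 ≈ -0.944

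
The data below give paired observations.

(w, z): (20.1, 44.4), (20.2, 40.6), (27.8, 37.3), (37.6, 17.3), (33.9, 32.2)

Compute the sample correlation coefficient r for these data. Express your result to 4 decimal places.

n = 5, Σw = 139.6, Σz = 171.8, Σw² = 4147.86, Σz² = 6347.14, Σwz = 4491.56
nΣwz − ΣwΣz = 22457.8 − 23983.28 = -1525.48
nΣw² − (Σw)² = 20739.3 − 19488.16 = 1251.14; nΣz² − (Σz)² = 31735.7 − 29515.24 = 2220.46
r = -1525.48 / √(1251.14 × 2220.46) = -1525.48 / 1666.7652 ≈ -0.9152

-0.9152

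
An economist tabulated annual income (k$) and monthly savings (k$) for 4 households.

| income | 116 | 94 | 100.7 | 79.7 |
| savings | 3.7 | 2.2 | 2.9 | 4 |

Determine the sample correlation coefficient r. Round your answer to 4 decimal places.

-0.0667

n = 4, Σx = 390.4, Σy = 12.8, Σx² = 38784.58, Σy² = 42.94, Σxy = 1246.83
nΣxy − ΣxΣy = 4987.32 − 4997.12 = -9.8
nΣx² − (Σx)² = 155138.32 − 152412.16 = 2726.16; nΣy² − (Σy)² = 171.76 − 163.84 = 7.92
r = -9.8 / √(2726.16 × 7.92) = -9.8 / 146.9394 ≈ -0.0667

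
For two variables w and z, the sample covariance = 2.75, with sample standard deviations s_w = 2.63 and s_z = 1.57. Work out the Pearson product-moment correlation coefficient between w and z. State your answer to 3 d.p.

r = Cov(w,z) / (s_w · s_z) = 2.75 / (2.63 × 1.57)
  = 2.75 / 4.1291 ≈ 0.666

0.666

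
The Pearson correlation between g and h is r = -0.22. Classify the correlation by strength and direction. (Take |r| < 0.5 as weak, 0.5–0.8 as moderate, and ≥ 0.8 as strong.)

weak negative

r = -0.22 < 0 so the relationship is negative.
|r| = 0.22, which falls in the weak range.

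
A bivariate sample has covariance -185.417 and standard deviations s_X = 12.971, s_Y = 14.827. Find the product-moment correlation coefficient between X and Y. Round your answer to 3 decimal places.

-0.964

r = Cov(X,Y) / (s_X · s_Y) = -185.417 / (12.971 × 14.827)
  = -185.417 / 192.3210 ≈ -0.964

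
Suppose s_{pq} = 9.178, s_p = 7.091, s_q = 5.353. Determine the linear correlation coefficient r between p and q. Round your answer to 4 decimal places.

r = Cov(p,q) / (s_p · s_q) = 9.178 / (7.091 × 5.353)
  = 9.178 / 37.9581 ≈ 0.2418

0.2418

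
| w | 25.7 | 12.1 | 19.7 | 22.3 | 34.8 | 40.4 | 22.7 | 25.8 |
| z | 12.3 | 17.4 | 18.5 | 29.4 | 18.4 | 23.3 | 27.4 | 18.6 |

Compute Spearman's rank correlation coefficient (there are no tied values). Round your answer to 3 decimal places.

Rank w: 5, 1, 2, 3, 7, 8, 4, 6
Rank z: 1, 2, 4, 8, 3, 6, 7, 5
d = rank(w) − rank(z): 4, -1, -2, -5, 4, 2, -3, 1; Σd² = 76
ρ = 1 − 6Σd² / [n(n²−1)] = 1 − 6×76 / (8×63) = 1 − 456/504 ≈ 0.095

0.095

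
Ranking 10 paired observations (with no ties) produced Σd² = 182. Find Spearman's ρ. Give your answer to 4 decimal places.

-0.1030

ρ = 1 − 6Σd² / [n(n²−1)] = 1 − 6×182 / (10×99)
  = 1 − 1092/990 = 1 − 1.10303 ≈ -0.1030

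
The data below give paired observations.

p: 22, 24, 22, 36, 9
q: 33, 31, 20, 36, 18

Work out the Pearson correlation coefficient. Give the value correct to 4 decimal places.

0.8047

n = 5, Σp = 113, Σq = 138, Σp² = 2921, Σq² = 4070, Σpq = 3368
nΣpq − ΣpΣq = 16840 − 15594 = 1246
nΣp² − (Σp)² = 14605 − 12769 = 1836; nΣq² − (Σq)² = 20350 − 19044 = 1306
r = 1246 / √(1836 × 1306) = 1246 / 1548.4883 ≈ 0.8047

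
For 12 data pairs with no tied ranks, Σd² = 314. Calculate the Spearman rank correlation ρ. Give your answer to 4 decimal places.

ρ = 1 − 6Σd² / [n(n²−1)] = 1 − 6×314 / (12×143)
  = 1 − 1884/1716 = 1 − 1.09790 ≈ -0.0979

-0.0979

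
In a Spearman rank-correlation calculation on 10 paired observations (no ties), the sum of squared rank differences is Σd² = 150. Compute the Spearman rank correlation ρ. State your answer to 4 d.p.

ρ = 1 − 6Σd² / [n(n²−1)] = 1 − 6×150 / (10×99)
  = 1 − 900/990 = 1 − 0.90909 ≈ 0.0909

0.0909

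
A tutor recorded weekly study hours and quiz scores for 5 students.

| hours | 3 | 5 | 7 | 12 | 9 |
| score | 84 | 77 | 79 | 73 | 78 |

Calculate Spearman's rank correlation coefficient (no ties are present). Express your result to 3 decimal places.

-0.700

Rank hours: 1, 2, 3, 5, 4
Rank score: 5, 2, 4, 1, 3
d = rank(hours) − rank(score): -4, 0, -1, 4, 1; Σd² = 34
ρ = 1 − 6Σd² / [n(n²−1)] = 1 − 6×34 / (5×24) = 1 − 204/120 ≈ -0.700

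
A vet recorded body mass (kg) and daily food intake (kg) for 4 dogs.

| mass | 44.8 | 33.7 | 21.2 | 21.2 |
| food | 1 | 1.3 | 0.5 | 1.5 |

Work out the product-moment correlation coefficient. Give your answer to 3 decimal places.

0.070

n = 4, Σx = 120.9, Σy = 4.3, Σx² = 4041.61, Σy² = 5.19, Σxy = 131.01
nΣxy − ΣxΣy = 524.04 − 519.87 = 4.17
nΣx² − (Σx)² = 16166.44 − 14616.81 = 1549.63; nΣy² − (Σy)² = 20.76 − 18.49 = 2.27
r = 4.17 / √(1549.63 × 2.27) = 4.17 / 59.3099 ≈ 0.070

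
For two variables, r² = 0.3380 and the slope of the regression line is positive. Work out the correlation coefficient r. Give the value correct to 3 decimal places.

|r| = √0.3380 = 0.581
The association is positive, so r = 0.581.

0.581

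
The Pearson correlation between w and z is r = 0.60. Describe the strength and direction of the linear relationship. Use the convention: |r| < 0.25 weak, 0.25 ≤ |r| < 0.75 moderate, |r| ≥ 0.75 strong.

moderate positive

r = 0.60 > 0 so the relationship is positive.
|r| = 0.60, which falls in the moderate range.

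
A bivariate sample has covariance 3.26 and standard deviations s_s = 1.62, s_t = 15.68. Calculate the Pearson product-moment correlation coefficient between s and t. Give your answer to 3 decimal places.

r = Cov(s,t) / (s_s · s_t) = 3.26 / (1.62 × 15.68)
  = 3.26 / 25.4016 ≈ 0.128

0.128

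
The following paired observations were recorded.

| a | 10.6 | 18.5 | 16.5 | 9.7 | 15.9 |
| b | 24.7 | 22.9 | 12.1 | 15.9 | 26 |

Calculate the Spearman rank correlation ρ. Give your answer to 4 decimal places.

-0.1000

Rank a: 2, 5, 4, 1, 3
Rank b: 4, 3, 1, 2, 5
d = rank(a) − rank(b): -2, 2, 3, -1, -2; Σd² = 22
ρ = 1 − 6Σd² / [n(n²−1)] = 1 − 6×22 / (5×24) = 1 − 132/120 ≈ -0.1000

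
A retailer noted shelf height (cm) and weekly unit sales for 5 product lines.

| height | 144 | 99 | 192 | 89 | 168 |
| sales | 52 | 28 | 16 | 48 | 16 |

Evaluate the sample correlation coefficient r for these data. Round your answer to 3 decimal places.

n = 5, Σx = 692, Σy = 160, Σx² = 103546, Σy² = 6304, Σxy = 20292
nΣxy − ΣxΣy = 101460 − 110720 = -9260
nΣx² − (Σx)² = 517730 − 478864 = 38866; nΣy² − (Σy)² = 31520 − 25600 = 5920
r = -9260 / √(38866 × 5920) = -9260 / 15168.6097 ≈ -0.610

-0.610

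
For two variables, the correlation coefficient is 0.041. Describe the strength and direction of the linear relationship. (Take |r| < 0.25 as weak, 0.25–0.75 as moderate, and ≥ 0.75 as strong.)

weak positive

r = 0.041 > 0 so the relationship is positive.
|r| = 0.041, which falls in the weak range.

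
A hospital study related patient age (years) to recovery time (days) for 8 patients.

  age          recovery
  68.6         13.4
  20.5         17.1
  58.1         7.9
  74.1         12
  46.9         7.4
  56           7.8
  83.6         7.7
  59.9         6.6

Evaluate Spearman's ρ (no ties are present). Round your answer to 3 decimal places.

Rank age: 6, 1, 4, 7, 2, 3, 8, 5
Rank recovery: 7, 8, 5, 6, 2, 4, 3, 1
d = rank(age) − rank(recovery): -1, -7, -1, 1, 0, -1, 5, 4; Σd² = 94
ρ = 1 − 6Σd² / [n(n²−1)] = 1 − 6×94 / (8×63) = 1 − 564/504 ≈ -0.119

-0.119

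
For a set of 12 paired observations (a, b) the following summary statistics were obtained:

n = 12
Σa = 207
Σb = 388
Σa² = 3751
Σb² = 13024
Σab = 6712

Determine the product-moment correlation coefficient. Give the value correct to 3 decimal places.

0.065

r = (nΣab − ΣaΣb) / √[(nΣa² − (Σa)²)(nΣb² − (Σb)²)]
Numerator: 12×6712 − 207×388 = 228
Denominator: √[(45012 − 42849)(156288 − 150544)] = √[2163 × 5744] = 3524.8081
r = 228 / 3524.8081 ≈ 0.065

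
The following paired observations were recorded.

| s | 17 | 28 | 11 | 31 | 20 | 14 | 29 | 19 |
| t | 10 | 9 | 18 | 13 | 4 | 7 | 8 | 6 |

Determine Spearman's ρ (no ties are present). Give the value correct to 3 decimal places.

Rank s: 3, 6, 1, 8, 5, 2, 7, 4
Rank t: 6, 5, 8, 7, 1, 3, 4, 2
d = rank(s) − rank(t): -3, 1, -7, 1, 4, -1, 3, 2; Σd² = 90
ρ = 1 − 6Σd² / [n(n²−1)] = 1 − 6×90 / (8×63) = 1 − 540/504 ≈ -0.071

-0.071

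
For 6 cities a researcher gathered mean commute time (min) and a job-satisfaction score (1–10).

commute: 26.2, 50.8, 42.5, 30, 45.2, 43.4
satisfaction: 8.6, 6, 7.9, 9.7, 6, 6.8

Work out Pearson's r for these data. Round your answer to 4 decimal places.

-0.8799

n = 6, Σx = 238.1, Σy = 45, Σx² = 9899.93, Σy² = 348.7, Σxy = 1723.19
nΣxy − ΣxΣy = 10339.14 − 10714.5 = -375.36
nΣx² − (Σx)² = 59399.58 − 56691.61 = 2707.97; nΣy² − (Σy)² = 2092.2 − 2025 = 67.2
r = -375.36 / √(2707.97 × 67.2) = -375.36 / 426.5860 ≈ -0.8799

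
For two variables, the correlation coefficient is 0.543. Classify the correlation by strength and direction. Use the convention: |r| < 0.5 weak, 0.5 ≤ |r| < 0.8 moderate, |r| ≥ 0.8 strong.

moderate positive

r = 0.543 > 0 so the relationship is positive.
|r| = 0.543, which falls in the moderate range.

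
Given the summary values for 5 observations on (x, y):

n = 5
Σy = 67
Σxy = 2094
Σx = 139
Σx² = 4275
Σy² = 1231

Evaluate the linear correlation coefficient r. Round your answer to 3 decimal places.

r = (nΣxy − ΣxΣy) / √[(nΣx² − (Σx)²)(nΣy² − (Σy)²)]
Numerator: 5×2094 − 139×67 = 1157
Denominator: √[(21375 − 19321)(6155 − 4489)] = √[2054 × 1666] = 1849.8551
r = 1157 / 1849.8551 ≈ 0.625

0.625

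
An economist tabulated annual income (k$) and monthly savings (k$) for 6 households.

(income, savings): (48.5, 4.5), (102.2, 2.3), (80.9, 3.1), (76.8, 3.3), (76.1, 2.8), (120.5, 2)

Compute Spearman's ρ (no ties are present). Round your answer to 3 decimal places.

-0.829

Rank income: 1, 5, 4, 3, 2, 6
Rank savings: 6, 2, 4, 5, 3, 1
d = rank(income) − rank(savings): -5, 3, 0, -2, -1, 5; Σd² = 64
ρ = 1 − 6Σd² / [n(n²−1)] = 1 − 6×64 / (6×35) = 1 − 384/210 ≈ -0.829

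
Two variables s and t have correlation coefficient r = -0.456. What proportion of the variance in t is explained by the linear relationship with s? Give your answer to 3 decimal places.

r² = (-0.456)² = 0.208

0.208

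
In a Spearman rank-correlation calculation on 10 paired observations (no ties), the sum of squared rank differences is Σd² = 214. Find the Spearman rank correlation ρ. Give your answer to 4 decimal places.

ρ = 1 − 6Σd² / [n(n²−1)] = 1 − 6×214 / (10×99)
  = 1 − 1284/990 = 1 − 1.29697 ≈ -0.2970

-0.2970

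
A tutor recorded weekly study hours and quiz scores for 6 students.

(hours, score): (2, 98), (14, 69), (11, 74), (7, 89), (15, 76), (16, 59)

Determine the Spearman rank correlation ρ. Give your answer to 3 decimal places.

Rank hours: 1, 4, 3, 2, 5, 6
Rank score: 6, 2, 3, 5, 4, 1
d = rank(hours) − rank(score): -5, 2, 0, -3, 1, 5; Σd² = 64
ρ = 1 − 6Σd² / [n(n²−1)] = 1 − 6×64 / (6×35) = 1 − 384/210 ≈ -0.829

-0.829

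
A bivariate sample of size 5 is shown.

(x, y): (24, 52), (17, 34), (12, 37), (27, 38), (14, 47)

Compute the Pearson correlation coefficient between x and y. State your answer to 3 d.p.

n = 5, Σx = 94, Σy = 208, Σx² = 1934, Σy² = 8882, Σxy = 3954
nΣxy − ΣxΣy = 19770 − 19552 = 218
nΣx² − (Σx)² = 9670 − 8836 = 834; nΣy² − (Σy)² = 44410 − 43264 = 1146
r = 218 / √(834 × 1146) = 218 / 977.6318 ≈ 0.223

0.223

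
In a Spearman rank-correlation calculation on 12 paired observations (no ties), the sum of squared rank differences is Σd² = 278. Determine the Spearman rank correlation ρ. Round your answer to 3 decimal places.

ρ = 1 − 6Σd² / [n(n²−1)] = 1 − 6×278 / (12×143)
  = 1 − 1668/1716 = 1 − 0.9720 ≈ 0.028

0.028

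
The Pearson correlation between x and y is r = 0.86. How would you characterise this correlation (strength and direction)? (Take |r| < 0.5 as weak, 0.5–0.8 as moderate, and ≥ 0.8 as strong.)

r = 0.86 > 0 so the relationship is positive.
|r| = 0.86, which falls in the strong range.

strong positive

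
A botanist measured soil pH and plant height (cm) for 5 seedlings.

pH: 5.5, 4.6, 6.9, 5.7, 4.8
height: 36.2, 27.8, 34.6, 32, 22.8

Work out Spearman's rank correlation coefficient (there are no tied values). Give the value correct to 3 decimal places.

0.600

Rank pH: 3, 1, 5, 4, 2
Rank height: 5, 2, 4, 3, 1
d = rank(pH) − rank(height): -2, -1, 1, 1, 1; Σd² = 8
ρ = 1 − 6Σd² / [n(n²−1)] = 1 − 6×8 / (5×24) = 1 − 48/120 ≈ 0.600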